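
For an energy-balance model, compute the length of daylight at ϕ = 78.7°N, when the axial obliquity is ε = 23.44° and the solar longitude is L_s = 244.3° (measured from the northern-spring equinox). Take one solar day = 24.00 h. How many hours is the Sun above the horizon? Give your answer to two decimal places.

Solar declination: sin δ = sin ε · sin L_s = sin 23.44° × sin 244.3° = -0.35844, so δ = -21.004°.
cos h₀ = −tan ϕ · tan δ = 1.9215 ≥ 1, so the Sun never rises (polar night) and h₀ = 0.
Daylight = 2h₀/(2π) × 24.00 h = (0.0000/π) × 24.00 = 0.00 h.

0.00 h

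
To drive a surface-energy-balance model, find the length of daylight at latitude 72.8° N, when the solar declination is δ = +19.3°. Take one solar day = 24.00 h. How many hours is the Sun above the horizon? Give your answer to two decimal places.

Sunrise equation: cos H₀ = −tan φ · tan δ = -1.1313 ≤ −1, so the Sun never sets (polar day) and H₀ = π.
Daylight = 2H₀/(2π) × 24.00 h = (3.1416/π) × 24.00 = 24.00 h.

24.00 h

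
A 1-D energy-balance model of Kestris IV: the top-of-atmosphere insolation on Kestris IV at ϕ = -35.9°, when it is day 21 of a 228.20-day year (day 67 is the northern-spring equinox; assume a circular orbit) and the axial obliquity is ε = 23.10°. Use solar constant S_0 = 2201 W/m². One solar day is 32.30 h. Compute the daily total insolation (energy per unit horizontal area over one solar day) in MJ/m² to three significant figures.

Solar longitude: L_s = 360° × (21 − 67)/228.20 = -72.568°, i.e. -72.568° + 360° = 287.432°.
sin δ = sin 23.10° × sin 287.432° = -0.37432, so δ = -21.982°.
cos h₀ = −tan(-35.9°) tan(-21.982°) = -0.2922, h₀ = 1.8673 rad.
Bracket: h₀ sin ϕ sin δ + cos ϕ cos δ sin h₀ = 1.8673×-0.58637×-0.37432 + 0.81004×0.92730×0.95636 = 0.409854 + 0.718370 = 1.128224.
Q̄ = (S_0/π) × [bracket] = (2201/π) × 1.128224 = 790.43 W/m².
Daily total = Q̄ × 32.30 h × 3600 s/h = 790.43 × 32.30 × 3600 / 10⁶ = 91.91 MJ/m².

91.9 MJ/m²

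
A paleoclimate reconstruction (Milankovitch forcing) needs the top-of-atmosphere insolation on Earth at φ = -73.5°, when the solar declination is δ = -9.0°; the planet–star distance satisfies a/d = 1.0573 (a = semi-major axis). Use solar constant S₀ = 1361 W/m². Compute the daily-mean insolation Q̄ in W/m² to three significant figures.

Q̄ ≈ 270 W/m²

cos H₀ = −tan(-73.5°) tan(-9.000°) = -0.5347, H₀ = 2.1349 rad.
Bracket: H₀ sin φ sin δ + cos φ cos δ sin H₀ = 2.1349×-0.95882×-0.15643 + 0.28402×0.98769×0.84504 = 0.320210 + 0.237054 = 0.557264.
Inverse-square distance factor (a/d)² = 1.0573² = 1.117883.
Q̄ = (S₀/π) × 1.117883 × [bracket] = (1361/π) × 1.117883 × 0.557264 = 269.9 W/m².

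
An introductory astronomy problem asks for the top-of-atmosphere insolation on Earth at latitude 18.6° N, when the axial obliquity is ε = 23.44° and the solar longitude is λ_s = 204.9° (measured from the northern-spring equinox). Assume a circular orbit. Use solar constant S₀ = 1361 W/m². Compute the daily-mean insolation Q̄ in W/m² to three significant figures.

Q̄ ≈ 369 W/m²

Solar declination: sin δ = sin ε · sin λ_s = sin 23.44° × sin 204.9° = -0.16748, so δ = -9.642°.
cos H₀ = −tan(+18.6°) tan(-9.642°) = 0.0572, H₀ = 1.5136 rad.
Bracket: H₀ sin φ sin δ + cos φ cos δ sin H₀ = 1.5136×0.31896×-0.16748 + 0.94777×0.98587×0.99836 = -0.080856 + 0.932846 = 0.851990.
Q̄ = (S₀/π) × [bracket] = (1361/π) × 0.851990 = 369.1 W/m².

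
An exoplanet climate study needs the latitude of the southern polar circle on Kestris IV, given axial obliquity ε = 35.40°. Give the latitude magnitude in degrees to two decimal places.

54.60°

The polar circle is the lowest latitude that experiences at least one full rotation of continuous darkness at the northern-summer solstice; it lies at |ϕ| = 90° − ε = 90° − 35.40° = 54.60°.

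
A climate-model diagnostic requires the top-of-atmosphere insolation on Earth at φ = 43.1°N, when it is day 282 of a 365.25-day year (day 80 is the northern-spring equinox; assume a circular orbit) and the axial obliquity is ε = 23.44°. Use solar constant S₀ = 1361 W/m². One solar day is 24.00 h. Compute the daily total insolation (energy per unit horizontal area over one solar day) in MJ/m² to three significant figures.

22.1 MJ/m²

Solar longitude: λ_s = 360° × (282 − 80)/365.25 = 199.097°.
sin δ = sin 23.44° × sin 199.097° = -0.13014, so δ = -7.478°.
cos H₀ = −tan(+43.1°) tan(-7.478°) = 0.1228, H₀ = 1.4477 rad.
Bracket: H₀ sin φ sin δ + cos φ cos δ sin H₀ = 1.4477×0.68327×-0.13014 + 0.73016×0.99150×0.99243 = -0.128731 + 0.718473 = 0.589742.
Q̄ = (S₀/π) × [bracket] = (1361/π) × 0.589742 = 255.49 W/m².
Daily total = Q̄ × 24.00 h × 3600 s/h = 255.49 × 24.00 × 3600 / 10⁶ = 22.07 MJ/m².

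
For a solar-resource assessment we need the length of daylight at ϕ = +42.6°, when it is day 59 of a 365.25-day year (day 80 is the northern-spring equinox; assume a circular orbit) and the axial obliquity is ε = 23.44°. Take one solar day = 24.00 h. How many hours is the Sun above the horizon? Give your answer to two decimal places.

Solar longitude: L_s = 360° × (59 − 80)/365.25 = -20.698°, i.e. -20.698° + 360° = 339.302°.
sin δ = sin 23.44° × sin 339.302° = -0.14060, so δ = -8.082°.
cos h₀ = −tan ϕ · tan δ = −tan(+42.6°) × tan(-8.082°) = 0.1306, so h₀ = 1.4398 rad = 82.50°.
Daylight = 2h₀/(2π) × 24.00 h = (1.4398/π) × 24.00 = 11.00 h.

11.00 h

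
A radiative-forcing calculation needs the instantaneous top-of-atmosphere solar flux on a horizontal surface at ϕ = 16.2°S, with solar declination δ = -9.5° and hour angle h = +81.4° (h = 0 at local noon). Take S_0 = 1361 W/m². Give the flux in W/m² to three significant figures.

cos θ_z = sin ϕ sin δ + cos ϕ cos δ cos h = 0.046047 + 0.141628 = 0.187675.
Flux = S_0 · cos θ_z = 1361 × 0.187675 = 255.4 W/m².

255 W/m²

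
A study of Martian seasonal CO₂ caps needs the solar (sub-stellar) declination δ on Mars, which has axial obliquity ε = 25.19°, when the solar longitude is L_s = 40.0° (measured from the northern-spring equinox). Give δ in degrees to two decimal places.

δ = +15.88°

sin δ = sin ε · sin L_s = sin 25.19° × sin 40.0° = 0.273584.
δ = arcsin(0.273584) = +15.88°.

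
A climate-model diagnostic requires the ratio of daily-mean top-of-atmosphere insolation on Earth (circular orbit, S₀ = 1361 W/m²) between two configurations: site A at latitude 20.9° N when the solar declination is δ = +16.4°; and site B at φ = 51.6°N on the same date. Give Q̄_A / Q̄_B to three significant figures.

— Configuration A (φ=+20.9°):
cos H₀ = −tan(+20.9°) tan(+16.400°) = -0.1124, H₀ = 1.6834 rad.
Bracket: H₀ sin φ sin δ + cos φ cos δ sin H₀ = 1.6834×0.35674×0.28234 + 0.93420×0.95931×0.99366 = 0.169555 + 0.890506 = 1.060061.
Q̄ = (S₀/π) × [bracket] = (1361/π) × 1.060061 = 459.24 W/m².
— Configuration B (φ=+51.6°):
cos H₀ = −tan(+51.6°) tan(+16.400°) = -0.3713, H₀ = 1.9512 rad.
Bracket: H₀ sin φ sin δ + cos φ cos δ sin H₀ = 1.9512×0.78369×0.28234 + 0.62115×0.95931×0.92850 = 0.431736 + 0.553270 = 0.985006.
Q̄ = (S₀/π) × [bracket] = (1361/π) × 0.985006 = 426.72 W/m².
Ratio Q̄_A / Q̄_B = 459.24 / 426.72 = 1.076.

Q̄_A / Q̄_B ≈ 1.08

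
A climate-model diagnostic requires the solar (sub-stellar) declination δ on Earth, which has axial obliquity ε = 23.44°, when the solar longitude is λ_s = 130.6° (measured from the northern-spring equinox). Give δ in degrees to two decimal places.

sin δ = sin ε · sin λ_s = sin 23.44° × sin 130.6° = 0.302029.
δ = arcsin(0.302029) = +17.58°.

δ = +17.58°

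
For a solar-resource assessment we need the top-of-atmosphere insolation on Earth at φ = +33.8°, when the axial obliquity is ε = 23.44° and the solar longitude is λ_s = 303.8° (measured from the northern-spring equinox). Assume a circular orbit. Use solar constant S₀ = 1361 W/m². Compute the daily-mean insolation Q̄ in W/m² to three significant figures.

Q̄ ≈ 224 W/m²

Solar declination: sin δ = sin ε · sin λ_s = sin 23.44° × sin 303.8° = -0.33056, so δ = -19.303°.
cos H₀ = −tan(+33.8°) tan(-19.303°) = 0.2345, H₀ = 1.3341 rad.
Bracket: H₀ sin φ sin δ + cos φ cos δ sin H₀ = 1.3341×0.55630×-0.33056 + 0.83098×0.94379×0.97212 = -0.245328 + 0.762405 = 0.517077.
Q̄ = (S₀/π) × [bracket] = (1361/π) × 0.517077 = 224.0 W/m².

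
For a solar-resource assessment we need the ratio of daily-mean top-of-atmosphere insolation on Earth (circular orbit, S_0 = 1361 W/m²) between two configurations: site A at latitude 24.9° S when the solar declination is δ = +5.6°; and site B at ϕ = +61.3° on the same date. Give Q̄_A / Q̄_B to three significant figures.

— Configuration A (ϕ=-24.9°):
cos h₀ = −tan(-24.9°) tan(+5.600°) = 0.0455, h₀ = 1.5253 rad.
Bracket: h₀ sin ϕ sin δ + cos ϕ cos δ sin h₀ = 1.5253×-0.42104×0.09758 + 0.90704×0.99523×0.99896 = -0.062667 + 0.901775 = 0.839108.
Q̄ = (S_0/π) × [bracket] = (1361/π) × 0.839108 = 363.52 W/m².
— Configuration B (ϕ=+61.3°):
cos h₀ = −tan(+61.3°) tan(+5.600°) = -0.1791, h₀ = 1.7509 rad.
Bracket: h₀ sin ϕ sin δ + cos ϕ cos δ sin h₀ = 1.7509×0.87715×0.09758 + 0.48022×0.99523×0.98383 = 0.149864 + 0.470201 = 0.620065.
Q̄ = (S_0/π) × [bracket] = (1361/π) × 0.620065 = 268.62 W/m².
Ratio Q̄_A / Q̄_B = 363.52 / 268.62 = 1.353.

Q̄_A / Q̄_B ≈ 1.35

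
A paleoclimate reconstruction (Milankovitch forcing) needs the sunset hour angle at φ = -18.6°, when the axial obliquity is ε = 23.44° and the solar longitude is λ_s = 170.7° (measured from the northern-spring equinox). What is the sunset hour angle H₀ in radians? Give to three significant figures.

H₀ = 1.55 rad

Solar declination: sin δ = sin ε · sin λ_s = sin 23.44° × sin 170.7° = 0.06428, so δ = +3.686°.
cos H₀ = −tan φ · tan δ = −tan(-18.6°) × tan(+3.686°) = 0.0217, so H₀ = 1.5491 rad = 88.76°.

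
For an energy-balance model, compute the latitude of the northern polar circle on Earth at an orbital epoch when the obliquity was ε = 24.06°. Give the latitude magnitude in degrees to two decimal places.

65.94°

The polar circle is the lowest latitude that experiences at least one full rotation of continuous daylight at the northern-summer solstice; it lies at |φ| = 90° − ε = 90° − 24.06° = 65.94°.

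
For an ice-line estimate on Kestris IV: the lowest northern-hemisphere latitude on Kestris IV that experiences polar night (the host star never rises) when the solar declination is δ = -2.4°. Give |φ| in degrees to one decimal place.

Polar night requires cos H₀ = −tan φ tan δ ≥ 1, i.e. tan φ tan δ ≤ −1.
The boundary is |tan φ| · |tan δ| = 1, so |φ| = 90° − |δ| = 90° − 2.4° = 87.6° in the northern hemisphere.

|φ| = 87.6°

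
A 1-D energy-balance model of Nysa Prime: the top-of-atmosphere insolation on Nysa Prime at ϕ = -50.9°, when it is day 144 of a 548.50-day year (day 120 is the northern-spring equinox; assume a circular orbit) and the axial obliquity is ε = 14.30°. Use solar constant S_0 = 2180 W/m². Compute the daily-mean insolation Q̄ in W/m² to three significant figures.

Q̄ ≈ 381 W/m²

Solar longitude: L_s = 360° × (144 − 120)/548.50 = 15.752°.
sin δ = sin 14.30° × sin 15.752° = 0.06705, so δ = +3.845°.
cos h₀ = −tan(-50.9°) tan(+3.845°) = 0.0827, h₀ = 1.4880 rad.
Bracket: h₀ sin ϕ sin δ + cos ϕ cos δ sin h₀ = 1.4880×-0.77605×0.06705 + 0.63068×0.99775×0.99657 = -0.077427 + 0.627103 = 0.549676.
Q̄ = (S_0/π) × [bracket] = (2180/π) × 0.549676 = 381.4 W/m².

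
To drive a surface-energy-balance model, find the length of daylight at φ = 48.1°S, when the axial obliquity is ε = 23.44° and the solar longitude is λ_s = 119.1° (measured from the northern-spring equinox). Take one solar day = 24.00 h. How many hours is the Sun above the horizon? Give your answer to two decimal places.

8.75 h

Solar declination: sin δ = sin ε · sin λ_s = sin 23.44° × sin 119.1° = 0.34758, so δ = +20.339°.
cos H₀ = −tan φ · tan δ = −tan(-48.1°) × tan(+20.339°) = 0.4131, so H₀ = 1.1449 rad = 65.60°.
Daylight = 2H₀/(2π) × 24.00 h = (1.1449/π) × 24.00 = 8.75 h.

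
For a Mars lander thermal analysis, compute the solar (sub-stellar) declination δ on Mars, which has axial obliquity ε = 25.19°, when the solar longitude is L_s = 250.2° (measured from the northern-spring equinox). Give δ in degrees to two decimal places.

sin δ = sin ε · sin L_s = sin 25.19° × sin 250.2° = -0.400459.
δ = arcsin(-0.400459) = -23.61°.

δ = -23.61°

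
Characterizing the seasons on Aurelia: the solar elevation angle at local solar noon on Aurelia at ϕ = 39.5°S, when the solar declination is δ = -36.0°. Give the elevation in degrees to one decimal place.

At local noon the hour angle is zero, so the zenith angle equals |ϕ − δ| = |-39.5° − (-36.000°)| = 3.500°.
Elevation = 90° − 3.500° = 86.5°.

86.5°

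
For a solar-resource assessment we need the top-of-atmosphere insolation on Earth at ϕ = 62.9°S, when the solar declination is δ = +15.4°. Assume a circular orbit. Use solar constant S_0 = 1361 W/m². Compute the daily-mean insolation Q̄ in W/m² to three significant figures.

cos h₀ = −tan(-62.9°) tan(+15.400°) = 0.5383, h₀ = 1.0024 rad.
Bracket: h₀ sin ϕ sin δ + cos ϕ cos δ sin h₀ = 1.0024×-0.89021×0.26556 + 0.45554×0.96410×0.84277 = -0.236972 + 0.370133 = 0.133161.
Q̄ = (S_0/π) × [bracket] = (1361/π) × 0.133161 = 57.69 W/m².

Q̄ ≈ 57.7 W/m²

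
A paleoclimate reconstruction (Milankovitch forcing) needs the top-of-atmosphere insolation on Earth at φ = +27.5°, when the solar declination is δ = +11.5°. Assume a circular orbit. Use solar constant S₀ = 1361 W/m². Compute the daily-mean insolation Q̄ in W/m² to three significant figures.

cos H₀ = −tan(+27.5°) tan(+11.500°) = -0.1059, H₀ = 1.6769 rad.
Bracket: H₀ sin φ sin δ + cos φ cos δ sin H₀ = 1.6769×0.46175×0.19937 + 0.88701×0.97992×0.99438 = 0.154374 + 0.864314 = 1.018688.
Q̄ = (S₀/π) × [bracket] = (1361/π) × 1.018688 = 441.3 W/m².

Q̄ ≈ 441 W/m²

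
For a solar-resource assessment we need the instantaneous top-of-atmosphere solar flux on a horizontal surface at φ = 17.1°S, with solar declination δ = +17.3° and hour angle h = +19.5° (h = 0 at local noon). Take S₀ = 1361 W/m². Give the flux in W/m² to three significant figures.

cos θ_z = sin φ sin δ + cos φ cos δ cos h = -0.087440 + 0.860211 = 0.772771.
Flux = S₀ · cos θ_z = 1361 × 0.772771 = 1052 W/m².

1.05e+03 W/m²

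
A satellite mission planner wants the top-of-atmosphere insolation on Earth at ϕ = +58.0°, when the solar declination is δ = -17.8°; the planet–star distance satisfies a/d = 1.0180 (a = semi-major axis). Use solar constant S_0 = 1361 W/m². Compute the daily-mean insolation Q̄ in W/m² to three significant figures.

cos h₀ = −tan(+58.0°) tan(-17.800°) = 0.5138, h₀ = 1.0312 rad.
Bracket: h₀ sin ϕ sin δ + cos ϕ cos δ sin h₀ = 1.0312×0.84805×-0.30570 + 0.52992×0.95213×0.85790 = -0.267337 + 0.432856 = 0.165519.
Inverse-square distance factor (a/d)² = 1.0180² = 1.036324.
Q̄ = (S_0/π) × 1.036324 × [bracket] = (1361/π) × 1.036324 × 0.165519 = 74.31 W/m².

Q̄ ≈ 74.3 W/m²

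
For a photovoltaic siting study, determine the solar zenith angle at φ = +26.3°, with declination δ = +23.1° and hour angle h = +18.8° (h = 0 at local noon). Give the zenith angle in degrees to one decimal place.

θ_z = 17.4°

cos θ_z = sin φ sin δ + cos φ cos δ cos h = 0.173833 + 0.780614 = 0.954447.
θ_z = arccos(0.954447) = 17.4°.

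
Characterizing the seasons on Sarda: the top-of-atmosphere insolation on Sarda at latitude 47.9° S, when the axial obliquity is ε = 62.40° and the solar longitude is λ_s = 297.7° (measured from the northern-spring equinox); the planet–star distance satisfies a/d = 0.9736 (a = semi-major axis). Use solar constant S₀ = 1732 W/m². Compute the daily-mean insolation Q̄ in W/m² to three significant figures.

Q̄ ≈ 956 W/m²

Solar declination: sin δ = sin ε · sin λ_s = sin 62.40° × sin 297.7° = -0.78464, so δ = -51.687°.
cos H₀ = −tan(-47.9°) tan(-51.687°) = -1.4007 ≤ −1 ⇒ polar day, H₀ = π.
Bracket: H₀ sin φ sin δ + cos φ cos δ sin H₀ = 3.1416×-0.74198×-0.78464 + 0.67043×0.61995×0.00000 = 1.828999 + 0.000000 = 1.828999.
Inverse-square distance factor (a/d)² = 0.9736² = 0.947897.
Q̄ = (S₀/π) × 0.947897 × [bracket] = (1732/π) × 0.947897 × 1.828999 = 955.8 W/m².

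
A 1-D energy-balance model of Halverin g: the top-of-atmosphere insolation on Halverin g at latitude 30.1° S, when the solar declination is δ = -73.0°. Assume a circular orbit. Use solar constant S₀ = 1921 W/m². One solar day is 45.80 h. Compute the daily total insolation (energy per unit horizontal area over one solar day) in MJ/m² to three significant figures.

152 MJ/m²

cos H₀ = −tan(-30.1°) tan(-73.000°) = -1.8960 ≤ −1 ⇒ polar day, H₀ = π.
Bracket: H₀ sin φ sin δ + cos φ cos δ sin H₀ = 3.1416×-0.50151×-0.95630 + 0.86515×0.29237×0.00000 = 1.506693 + 0.000000 = 1.506693.
Q̄ = (S₀/π) × [bracket] = (1921/π) × 1.506693 = 921.30 W/m².
Daily total = Q̄ × 45.80 h × 3600 s/h = 921.30 × 45.80 × 3600 / 10⁶ = 151.9 MJ/m².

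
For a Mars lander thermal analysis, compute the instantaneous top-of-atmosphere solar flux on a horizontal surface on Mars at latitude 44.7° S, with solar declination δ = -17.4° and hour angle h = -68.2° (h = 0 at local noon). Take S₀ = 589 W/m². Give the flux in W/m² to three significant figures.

272 W/m²

cos θ_z = sin φ sin δ + cos φ cos δ cos h = 0.210344 + 0.251889 = 0.462233.
Flux = S₀ · cos θ_z = 589 × 0.462233 = 272.3 W/m².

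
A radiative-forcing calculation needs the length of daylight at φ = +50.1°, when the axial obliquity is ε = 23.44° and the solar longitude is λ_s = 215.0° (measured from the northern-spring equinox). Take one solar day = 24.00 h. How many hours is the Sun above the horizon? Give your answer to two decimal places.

9.83 h

Solar declination: sin δ = sin ε · sin λ_s = sin 23.44° × sin 215.0° = -0.22816, so δ = -13.189°.
cos H₀ = −tan φ · tan δ = −tan(+50.1°) × tan(-13.189°) = 0.2803, so H₀ = 1.2867 rad = 73.72°.
Daylight = 2H₀/(2π) × 24.00 h = (1.2867/π) × 24.00 = 9.83 h.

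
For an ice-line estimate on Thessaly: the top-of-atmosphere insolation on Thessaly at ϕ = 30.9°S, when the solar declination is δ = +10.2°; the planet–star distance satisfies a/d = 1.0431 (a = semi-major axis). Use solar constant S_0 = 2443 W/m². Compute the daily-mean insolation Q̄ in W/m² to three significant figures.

Q̄ ≈ 598 W/m²

cos h₀ = −tan(-30.9°) tan(+10.200°) = 0.1077, h₀ = 1.4629 rad.
Bracket: h₀ sin ϕ sin δ + cos ϕ cos δ sin h₀ = 1.4629×-0.51354×0.17708 + 0.85806×0.98420×0.99419 = -0.133033 + 0.839596 = 0.706563.
Inverse-square distance factor (a/d)² = 1.0431² = 1.088058.
Q̄ = (S_0/π) × 1.088058 × [bracket] = (2443/π) × 1.088058 × 0.706563 = 597.8 W/m².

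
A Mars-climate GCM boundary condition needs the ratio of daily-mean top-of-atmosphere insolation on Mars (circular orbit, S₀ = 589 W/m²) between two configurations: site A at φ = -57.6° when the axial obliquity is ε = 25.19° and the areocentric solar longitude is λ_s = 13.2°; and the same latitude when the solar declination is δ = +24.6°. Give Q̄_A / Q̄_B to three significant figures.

— Configuration A (φ=-57.6°):
sin δ = sin 25.19° × sin 13.2° = 0.09719, so δ = +5.577°.
cos H₀ = −tan(-57.6°) tan(+5.577°) = 0.1539, H₀ = 1.4163 rad.
Bracket: H₀ sin φ sin δ + cos φ cos δ sin H₀ = 1.4163×-0.84433×0.09719 + 0.53583×0.99527×0.98809 = -0.116222 + 0.526944 = 0.410722.
Q̄ = (S₀/π) × [bracket] = (589/π) × 0.410722 = 77.004 W/m².
— Configuration B (φ=-57.6°):
cos H₀ = −tan(-57.6°) tan(+24.600°) = 0.7214, H₀ = 0.7649 rad.
Bracket: H₀ sin φ sin δ + cos φ cos δ sin H₀ = 0.7649×-0.84433×0.41628 + 0.53583×0.90924×0.69248 = -0.268845 + 0.337375 = 0.068530.
Q̄ = (S₀/π) × [bracket] = (589/π) × 0.068530 = 12.848 W/m².
Ratio Q̄_A / Q̄_B = 77.004 / 12.848 = 5.993.

Q̄_A / Q̄_B ≈ 5.99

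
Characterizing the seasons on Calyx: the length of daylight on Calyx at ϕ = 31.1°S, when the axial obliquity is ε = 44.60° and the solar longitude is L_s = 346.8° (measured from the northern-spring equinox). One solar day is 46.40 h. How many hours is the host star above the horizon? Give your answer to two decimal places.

Solar declination: sin δ = sin ε · sin L_s = sin 44.60° × sin 346.8° = -0.16034, so δ = -9.226°.
cos h₀ = −tan ϕ · tan δ = −tan(-31.1°) × tan(-9.226°) = -0.0980, so h₀ = 1.6689 rad = 95.62°.
Daylight = 2h₀/(2π) × 46.40 h = (1.6689/π) × 46.40 = 24.65 h.

24.65 h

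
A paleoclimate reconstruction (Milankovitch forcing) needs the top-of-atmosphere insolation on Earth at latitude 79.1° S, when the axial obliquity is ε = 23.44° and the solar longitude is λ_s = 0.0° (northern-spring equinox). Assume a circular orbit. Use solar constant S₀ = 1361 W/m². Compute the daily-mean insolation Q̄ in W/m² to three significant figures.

Q̄ ≈ 81.9 W/m²

Solar declination: sin δ = sin ε · sin λ_s = sin 23.44° × sin 0.0° = 0.00000, so δ = +0.000°.
cos H₀ = −tan(-79.1°) tan(+0.000°) = 0.0000, H₀ = 1.5708 rad.
Bracket: H₀ sin φ sin δ + cos φ cos δ sin H₀ = 1.5708×-0.98196×0.00000 + 0.18910×1.00000×1.00000 = -0.000000 + 0.189100 = 0.189100.
Q̄ = (S₀/π) × [bracket] = (1361/π) × 0.189100 = 81.92 W/m².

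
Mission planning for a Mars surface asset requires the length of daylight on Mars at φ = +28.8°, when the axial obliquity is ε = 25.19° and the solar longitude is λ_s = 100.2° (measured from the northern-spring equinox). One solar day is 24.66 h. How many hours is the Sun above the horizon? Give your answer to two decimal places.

Solar declination: sin δ = sin ε · sin λ_s = sin 25.19° × sin 100.2° = 0.41889, so δ = +24.765°.
cos H₀ = −tan φ · tan δ = −tan(+28.8°) × tan(+24.765°) = -0.2536, so H₀ = 1.8272 rad = 104.69°.
Daylight = 2H₀/(2π) × 24.66 h = (1.8272/π) × 24.66 = 14.34 h.

14.34 h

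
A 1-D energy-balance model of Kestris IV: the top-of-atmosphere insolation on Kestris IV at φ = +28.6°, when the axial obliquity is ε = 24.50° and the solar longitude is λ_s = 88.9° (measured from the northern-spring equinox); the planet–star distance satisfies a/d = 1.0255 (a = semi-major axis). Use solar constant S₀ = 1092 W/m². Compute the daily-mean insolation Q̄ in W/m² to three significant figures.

Solar declination: sin δ = sin ε · sin λ_s = sin 24.50° × sin 88.9° = 0.41462, so δ = +24.495°.
cos H₀ = −tan(+28.6°) tan(+24.495°) = -0.2484, H₀ = 1.8218 rad.
Bracket: H₀ sin φ sin δ + cos φ cos δ sin H₀ = 1.8218×0.47869×0.41462 + 0.87798×0.91000×0.96865 = 0.361581 + 0.773914 = 1.135495.
Inverse-square distance factor (a/d)² = 1.0255² = 1.051650.
Q̄ = (S₀/π) × 1.051650 × [bracket] = (1092/π) × 1.051650 × 1.135495 = 415.1 W/m².

Q̄ ≈ 415 W/m²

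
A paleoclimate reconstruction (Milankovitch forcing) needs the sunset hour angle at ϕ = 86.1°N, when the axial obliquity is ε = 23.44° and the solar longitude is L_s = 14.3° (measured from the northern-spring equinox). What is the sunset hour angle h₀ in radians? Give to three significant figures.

h₀ = 3.14 rad

Solar declination: sin δ = sin ε · sin L_s = sin 23.44° × sin 14.3° = 0.09825, so δ = +5.639°.
Sunrise equation: cos h₀ = −tan ϕ · tan δ = -1.4482 ≤ −1, so the Sun never sets (polar day) and h₀ = π.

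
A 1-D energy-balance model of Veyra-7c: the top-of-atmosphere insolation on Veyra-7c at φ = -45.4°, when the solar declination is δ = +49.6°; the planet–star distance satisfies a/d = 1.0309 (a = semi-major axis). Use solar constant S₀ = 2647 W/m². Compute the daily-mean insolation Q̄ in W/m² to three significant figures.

cos H₀ = −tan(-45.4°) tan(+49.600°) = 1.1915 ≥ 1 ⇒ polar night, H₀ = 0 and Q̄ = 0.
Inverse-square distance factor (a/d)² = 1.0309² = 1.062755.

Q̄ ≈ 0.00 W/m²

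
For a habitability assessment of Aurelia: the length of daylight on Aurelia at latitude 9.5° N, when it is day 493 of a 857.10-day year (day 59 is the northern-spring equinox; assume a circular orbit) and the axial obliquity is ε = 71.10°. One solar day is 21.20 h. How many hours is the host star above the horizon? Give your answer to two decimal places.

Solar longitude: λ_s = 360° × (493 − 59)/857.10 = 182.289°.
sin δ = sin 71.10° × sin 182.289° = -0.03779, so δ = -2.166°.
cos H₀ = −tan φ · tan δ = −tan(+9.5°) × tan(-2.166°) = 0.0063, so H₀ = 1.5645 rad = 89.64°.
Daylight = 2H₀/(2π) × 21.20 h = (1.5645/π) × 21.20 = 10.56 h.

10.56 h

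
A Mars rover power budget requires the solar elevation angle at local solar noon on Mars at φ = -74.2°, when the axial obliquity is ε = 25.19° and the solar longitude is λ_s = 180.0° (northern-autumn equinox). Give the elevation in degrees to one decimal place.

Solar declination: sin δ = sin ε · sin λ_s = sin 25.19° × sin 180.0° = 0.00000, so δ = +0.000°.
At local noon the hour angle is zero, so the zenith angle equals |φ − δ| = |-74.2° − (+0.000°)| = 74.200°.
Elevation = 90° − 74.200° = 15.8°.

15.8°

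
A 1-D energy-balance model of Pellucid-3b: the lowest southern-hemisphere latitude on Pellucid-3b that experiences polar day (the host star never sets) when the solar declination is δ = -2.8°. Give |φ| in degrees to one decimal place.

Polar day requires cos H₀ = −tan φ tan δ ≤ −1, i.e. tan φ tan δ ≥ 1.
The boundary is |tan φ| · |tan δ| = 1, so |φ| = 90° − |δ| = 90° − 2.8° = 87.2° in the southern hemisphere.

|φ| = 87.2°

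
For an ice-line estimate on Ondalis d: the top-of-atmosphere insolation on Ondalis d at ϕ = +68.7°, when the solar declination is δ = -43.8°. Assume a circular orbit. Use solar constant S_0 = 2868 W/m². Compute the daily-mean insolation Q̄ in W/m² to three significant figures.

Q̄ ≈ 0.00 W/m²

cos h₀ = −tan(+68.7°) tan(-43.800°) = 2.4596 ≥ 1 ⇒ polar night, h₀ = 0 and Q̄ = 0.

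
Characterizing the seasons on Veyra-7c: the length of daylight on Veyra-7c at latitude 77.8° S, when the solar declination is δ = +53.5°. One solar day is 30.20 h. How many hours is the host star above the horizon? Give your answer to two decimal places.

0.00 h

cos h₀ = −tan ϕ · tan δ = 6.2506 ≥ 1, so the host star never rises (polar night) and h₀ = 0.
Daylight = 2h₀/(2π) × 30.20 h = (0.0000/π) × 30.20 = 0.00 h.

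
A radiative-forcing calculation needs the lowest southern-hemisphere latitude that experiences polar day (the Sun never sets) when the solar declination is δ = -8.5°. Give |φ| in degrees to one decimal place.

|φ| = 81.5°

Polar day requires cos H₀ = −tan φ tan δ ≤ −1, i.e. tan φ tan δ ≥ 1.
The boundary is |tan φ| · |tan δ| = 1, so |φ| = 90° − |δ| = 90° − 8.5° = 81.5° in the southern hemisphere.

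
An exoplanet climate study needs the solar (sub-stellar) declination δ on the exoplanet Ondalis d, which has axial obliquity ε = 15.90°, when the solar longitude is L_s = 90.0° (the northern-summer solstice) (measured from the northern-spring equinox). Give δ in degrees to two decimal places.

δ = +15.90°

sin δ = sin ε · sin L_s = sin 15.90° × sin 90.0° = 0.273959.
δ = arcsin(0.273959) = +15.90°.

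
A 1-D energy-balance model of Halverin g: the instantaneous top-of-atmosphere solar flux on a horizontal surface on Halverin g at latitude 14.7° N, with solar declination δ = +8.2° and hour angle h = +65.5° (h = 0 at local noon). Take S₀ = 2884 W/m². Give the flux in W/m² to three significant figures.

cos θ_z = sin φ sin δ + cos φ cos δ cos h = 0.036193 + 0.397018 = 0.433211.
Flux = S₀ · cos θ_z = 2884 × 0.433211 = 1249 W/m².

1.25e+03 W/m²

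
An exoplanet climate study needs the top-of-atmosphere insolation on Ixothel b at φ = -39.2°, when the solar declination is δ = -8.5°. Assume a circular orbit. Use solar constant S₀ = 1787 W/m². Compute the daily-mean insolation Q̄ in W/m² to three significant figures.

cos H₀ = −tan(-39.2°) tan(-8.500°) = -0.1219, H₀ = 1.6930 rad.
Bracket: H₀ sin φ sin δ + cos φ cos δ sin H₀ = 1.6930×-0.63203×-0.14781 + 0.77494×0.98902×0.99254 = 0.158161 + 0.760714 = 0.918875.
Q̄ = (S₀/π) × [bracket] = (1787/π) × 0.918875 = 522.7 W/m².

Q̄ ≈ 523 W/m²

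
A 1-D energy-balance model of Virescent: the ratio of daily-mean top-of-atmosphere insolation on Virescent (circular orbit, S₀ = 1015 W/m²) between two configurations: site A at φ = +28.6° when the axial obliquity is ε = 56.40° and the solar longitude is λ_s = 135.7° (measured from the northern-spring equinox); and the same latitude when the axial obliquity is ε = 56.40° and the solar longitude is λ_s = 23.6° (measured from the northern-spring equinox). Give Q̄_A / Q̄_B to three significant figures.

Q̄_A / Q̄_B ≈ 1.10

— Configuration A (φ=+28.6°):
Solar declination: sin δ = sin ε · sin λ_s = sin 56.40° × sin 135.7° = 0.58172, so δ = +35.572°.
cos H₀ = −tan(+28.6°) tan(+35.572°) = -0.3899, H₀ = 1.9714 rad.
Bracket: H₀ sin φ sin δ + cos φ cos δ sin H₀ = 1.9714×0.47869×0.58172 + 0.87798×0.81339×0.92084 = 0.548963 + 0.657609 = 1.206572.
Q̄ = (S₀/π) × [bracket] = (1015/π) × 1.206572 = 389.82 W/m².
— Configuration B (φ=+28.6°):
Solar declination: sin δ = sin ε · sin λ_s = sin 56.40° × sin 23.6° = 0.33346, so δ = +19.479°.
cos H₀ = −tan(+28.6°) tan(+19.479°) = -0.1928, H₀ = 1.7649 rad.
Bracket: H₀ sin φ sin δ + cos φ cos δ sin H₀ = 1.7649×0.47869×0.33346 + 0.87798×0.94276×0.98123 = 0.281720 + 0.812188 = 1.093908.
Q̄ = (S₀/π) × [bracket] = (1015/π) × 1.093908 = 353.42 W/m².
Ratio Q̄_A / Q̄_B = 389.82 / 353.42 = 1.103.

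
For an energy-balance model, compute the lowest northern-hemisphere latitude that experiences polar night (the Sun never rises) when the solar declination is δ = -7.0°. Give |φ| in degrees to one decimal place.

|φ| = 83.0°

Polar night requires cos H₀ = −tan φ tan δ ≥ 1, i.e. tan φ tan δ ≤ −1.
The boundary is |tan φ| · |tan δ| = 1, so |φ| = 90° − |δ| = 90° − 7.0° = 83.0° in the northern hemisphere.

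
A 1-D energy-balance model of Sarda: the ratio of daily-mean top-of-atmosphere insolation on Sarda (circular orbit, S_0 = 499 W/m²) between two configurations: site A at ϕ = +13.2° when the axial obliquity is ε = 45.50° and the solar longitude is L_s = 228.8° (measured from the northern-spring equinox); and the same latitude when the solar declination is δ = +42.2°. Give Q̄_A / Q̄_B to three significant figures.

Q̄_A / Q̄_B ≈ 0.652

— Configuration A (ϕ=+13.2°):
Solar declination: sin δ = sin ε · sin L_s = sin 45.50° × sin 228.8° = -0.53666, so δ = -32.457°.
cos h₀ = −tan(+13.2°) tan(-32.457°) = 0.1492, h₀ = 1.4211 rad.
Bracket: h₀ sin ϕ sin δ + cos ϕ cos δ sin h₀ = 1.4211×0.22835×-0.53666 + 0.97358×0.84380×0.98881 = -0.174151 + 0.812314 = 0.638163.
Q̄ = (S_0/π) × [bracket] = (499/π) × 0.638163 = 101.36 W/m².
— Configuration B (ϕ=+13.2°):
cos h₀ = −tan(+13.2°) tan(+42.200°) = -0.2127, h₀ = 1.7851 rad.
Bracket: h₀ sin ϕ sin δ + cos ϕ cos δ sin h₀ = 1.7851×0.22835×0.67172 + 0.97358×0.74080×0.97712 = 0.273812 + 0.704726 = 0.978538.
Q̄ = (S_0/π) × [bracket] = (499/π) × 0.978538 = 155.43 W/m².
Ratio Q̄_A / Q̄_B = 101.36 / 155.43 = 0.6521.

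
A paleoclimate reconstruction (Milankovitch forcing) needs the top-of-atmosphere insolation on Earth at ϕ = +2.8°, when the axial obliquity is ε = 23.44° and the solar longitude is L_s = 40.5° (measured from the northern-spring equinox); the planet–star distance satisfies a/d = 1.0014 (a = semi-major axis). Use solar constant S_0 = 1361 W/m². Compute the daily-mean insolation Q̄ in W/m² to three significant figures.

Solar declination: sin δ = sin ε · sin L_s = sin 23.44° × sin 40.5° = 0.25834, so δ = +14.972°.
cos h₀ = −tan(+2.8°) tan(+14.972°) = -0.0131, h₀ = 1.5839 rad.
Bracket: h₀ sin ϕ sin δ + cos ϕ cos δ sin h₀ = 1.5839×0.04885×0.25834 + 0.99881×0.96605×0.99991 = 0.019989 + 0.964814 = 0.984803.
Inverse-square distance factor (a/d)² = 1.0014² = 1.002802.
Q̄ = (S_0/π) × 1.002802 × [bracket] = (1361/π) × 1.002802 × 0.984803 = 427.8 W/m².

Q̄ ≈ 428 W/m²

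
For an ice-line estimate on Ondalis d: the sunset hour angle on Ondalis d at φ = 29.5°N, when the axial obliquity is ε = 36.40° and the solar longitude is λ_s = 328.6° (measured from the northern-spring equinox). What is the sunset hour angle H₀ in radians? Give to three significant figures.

Solar declination: sin δ = sin ε · sin λ_s = sin 36.40° × sin 328.6° = -0.30918, so δ = -18.010°.
cos H₀ = −tan φ · tan δ = −tan(+29.5°) × tan(-18.010°) = 0.1839, so H₀ = 1.3858 rad = 79.40°.

H₀ = 1.39 rad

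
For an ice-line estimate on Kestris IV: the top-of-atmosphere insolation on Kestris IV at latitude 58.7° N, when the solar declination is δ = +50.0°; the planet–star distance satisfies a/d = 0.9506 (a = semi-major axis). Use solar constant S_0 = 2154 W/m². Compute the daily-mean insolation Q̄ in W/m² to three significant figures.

Q̄ ≈ 1.27e+03 W/m²

cos h₀ = −tan(+58.7°) tan(+50.000°) = -1.9601 ≤ −1 ⇒ polar day, h₀ = π.
Bracket: h₀ sin ϕ sin δ + cos ϕ cos δ sin h₀ = 3.1416×0.85446×0.76604 + 0.51952×0.64279×0.00000 = 2.056336 + 0.000000 = 2.056336.
Inverse-square distance factor (a/d)² = 0.9506² = 0.903640.
Q̄ = (S_0/π) × 0.903640 × [bracket] = (2154/π) × 0.903640 × 2.056336 = 1274 W/m².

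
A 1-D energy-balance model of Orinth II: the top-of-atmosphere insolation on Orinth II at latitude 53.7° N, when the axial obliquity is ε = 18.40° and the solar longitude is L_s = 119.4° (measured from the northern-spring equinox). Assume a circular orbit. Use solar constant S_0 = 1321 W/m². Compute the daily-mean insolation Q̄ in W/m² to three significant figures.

Solar declination: sin δ = sin ε · sin L_s = sin 18.40° × sin 119.4° = 0.27500, so δ = +15.962°.
cos h₀ = −tan(+53.7°) tan(+15.962°) = -0.3894, h₀ = 1.9708 rad.
Bracket: h₀ sin ϕ sin δ + cos ϕ cos δ sin h₀ = 1.9708×0.80593×0.27500 + 0.59201×0.96144×0.92108 = 0.436790 + 0.524262 = 0.961052.
Q̄ = (S_0/π) × [bracket] = (1321/π) × 0.961052 = 404.1 W/m².

Q̄ ≈ 404 W/m²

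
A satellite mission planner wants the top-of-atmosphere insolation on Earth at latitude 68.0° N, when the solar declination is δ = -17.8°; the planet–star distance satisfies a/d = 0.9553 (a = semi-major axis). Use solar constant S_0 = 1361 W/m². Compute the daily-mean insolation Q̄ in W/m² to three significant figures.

Q̄ ≈ 12.5 W/m²

cos h₀ = −tan(+68.0°) tan(-17.800°) = 0.7947, h₀ = 0.6523 rad.
Bracket: h₀ sin ϕ sin δ + cos ϕ cos δ sin h₀ = 0.6523×0.92718×-0.30570 + 0.37461×0.95213×0.60705 = -0.184887 + 0.216521 = 0.031634.
Inverse-square distance factor (a/d)² = 0.9553² = 0.912598.
Q̄ = (S_0/π) × 0.912598 × [bracket] = (1361/π) × 0.912598 × 0.031634 = 12.51 W/m².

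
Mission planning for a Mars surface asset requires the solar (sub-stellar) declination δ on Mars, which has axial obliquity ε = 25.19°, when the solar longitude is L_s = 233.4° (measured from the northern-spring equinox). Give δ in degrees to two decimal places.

sin δ = sin ε · sin L_s = sin 25.19° × sin 233.4° = -0.341696.
δ = arcsin(-0.341696) = -19.98°.

δ = -19.98°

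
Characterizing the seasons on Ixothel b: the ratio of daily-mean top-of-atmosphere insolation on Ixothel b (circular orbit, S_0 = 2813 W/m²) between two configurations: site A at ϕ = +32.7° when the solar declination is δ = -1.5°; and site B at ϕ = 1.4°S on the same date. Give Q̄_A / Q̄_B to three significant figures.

Q̄_A / Q̄_B ≈ 0.819

— Configuration A (ϕ=+32.7°):
cos h₀ = −tan(+32.7°) tan(-1.500°) = 0.0168, h₀ = 1.5540 rad.
Bracket: h₀ sin ϕ sin δ + cos ϕ cos δ sin h₀ = 1.5540×0.54024×-0.02618 + 0.84151×0.99966×0.99986 = -0.021979 + 0.841106 = 0.819127.
Q̄ = (S_0/π) × [bracket] = (2813/π) × 0.819127 = 733.45 W/m².
— Configuration B (ϕ=-1.4°):
cos h₀ = −tan(-1.4°) tan(-1.500°) = -0.0006, h₀ = 1.5714 rad.
Bracket: h₀ sin ϕ sin δ + cos ϕ cos δ sin h₀ = 1.5714×-0.02443×-0.02618 + 0.99970×0.99966×1.00000 = 0.001005 + 0.999360 = 1.000365.
Q̄ = (S_0/π) × [bracket] = (2813/π) × 1.000365 = 895.73 W/m².
Ratio Q̄_A / Q̄_B = 733.45 / 895.73 = 0.8188.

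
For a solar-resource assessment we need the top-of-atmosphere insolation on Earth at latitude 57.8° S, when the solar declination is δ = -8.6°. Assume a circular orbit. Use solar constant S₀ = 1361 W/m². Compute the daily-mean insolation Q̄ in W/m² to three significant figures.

cos H₀ = −tan(-57.8°) tan(-8.600°) = -0.2402, H₀ = 1.8133 rad.
Bracket: H₀ sin φ sin δ + cos φ cos δ sin H₀ = 1.8133×-0.84619×-0.14954 + 0.53288×0.98876×0.97073 = 0.229454 + 0.511468 = 0.740922.
Q̄ = (S₀/π) × [bracket] = (1361/π) × 0.740922 = 321.0 W/m².

Q̄ ≈ 321 W/m²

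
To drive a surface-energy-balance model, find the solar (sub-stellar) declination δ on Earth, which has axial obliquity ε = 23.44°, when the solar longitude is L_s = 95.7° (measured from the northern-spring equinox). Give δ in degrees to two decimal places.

δ = +23.32°

sin δ = sin ε · sin L_s = sin 23.44° × sin 95.7° = 0.395822.
δ = arcsin(0.395822) = +23.32°.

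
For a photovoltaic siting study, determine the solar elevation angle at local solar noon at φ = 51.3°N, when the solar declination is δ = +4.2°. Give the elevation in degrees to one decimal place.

42.9°

At local noon the hour angle is zero, so the zenith angle equals |φ − δ| = |+51.3° − (+4.200°)| = 47.100°.
Elevation = 90° − 47.100° = 42.9°.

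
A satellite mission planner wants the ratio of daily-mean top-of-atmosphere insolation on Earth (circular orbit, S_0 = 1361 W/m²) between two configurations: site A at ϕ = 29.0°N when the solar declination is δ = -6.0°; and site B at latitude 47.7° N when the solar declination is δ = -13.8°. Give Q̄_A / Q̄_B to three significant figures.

Q̄_A / Q̄_B ≈ 1.98

— Configuration A (ϕ=+29.0°):
cos h₀ = −tan(+29.0°) tan(-6.000°) = 0.0583, h₀ = 1.5125 rad.
Bracket: h₀ sin ϕ sin δ + cos ϕ cos δ sin h₀ = 1.5125×0.48481×-0.10453 + 0.87462×0.99452×0.99830 = -0.076649 + 0.868348 = 0.791699.
Q̄ = (S_0/π) × [bracket] = (1361/π) × 0.791699 = 342.98 W/m².
— Configuration B (ϕ=+47.7°):
cos h₀ = −tan(+47.7°) tan(-13.800°) = 0.2699, h₀ = 1.2975 rad.
Bracket: h₀ sin ϕ sin δ + cos ϕ cos δ sin h₀ = 1.2975×0.73963×-0.23853 + 0.67301×0.97113×0.96288 = -0.228910 + 0.629319 = 0.400409.
Q̄ = (S_0/π) × [bracket] = (1361/π) × 0.400409 = 173.47 W/m².
Ratio Q̄_A / Q̄_B = 342.98 / 173.47 = 1.977.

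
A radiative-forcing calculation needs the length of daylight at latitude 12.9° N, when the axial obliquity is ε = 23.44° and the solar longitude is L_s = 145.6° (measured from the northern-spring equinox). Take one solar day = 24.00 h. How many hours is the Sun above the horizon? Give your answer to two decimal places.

Solar declination: sin δ = sin ε · sin L_s = sin 23.44° × sin 145.6° = 0.22474, so δ = +12.987°.
cos h₀ = −tan ϕ · tan δ = −tan(+12.9°) × tan(+12.987°) = -0.0528, so h₀ = 1.6236 rad = 93.03°.
Daylight = 2h₀/(2π) × 24.00 h = (1.6236/π) × 24.00 = 12.40 h.

12.40 h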